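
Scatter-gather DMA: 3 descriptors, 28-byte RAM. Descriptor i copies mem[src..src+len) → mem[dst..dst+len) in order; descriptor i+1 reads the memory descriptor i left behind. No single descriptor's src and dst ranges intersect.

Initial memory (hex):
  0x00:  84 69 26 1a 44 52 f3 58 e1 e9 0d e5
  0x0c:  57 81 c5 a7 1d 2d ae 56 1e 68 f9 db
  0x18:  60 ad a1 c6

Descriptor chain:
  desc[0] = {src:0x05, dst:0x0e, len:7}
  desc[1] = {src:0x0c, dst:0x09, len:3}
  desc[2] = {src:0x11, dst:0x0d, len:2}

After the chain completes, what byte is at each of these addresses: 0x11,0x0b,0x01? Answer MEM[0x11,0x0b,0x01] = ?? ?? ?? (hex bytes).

MEM[0x11,0x0b,0x01] = e1 52 69

[0] 0x05->0x0e len=7 : 52 f3 58 e1 e9 0d e5
[1] 0x0c->0x09 len=3 : 57 81 52
[2] 0x11->0x0d len=2 : e1 e9
query mem[0x11]=0xe1, mem[0x0b]=0x52, mem[0x01]=0x69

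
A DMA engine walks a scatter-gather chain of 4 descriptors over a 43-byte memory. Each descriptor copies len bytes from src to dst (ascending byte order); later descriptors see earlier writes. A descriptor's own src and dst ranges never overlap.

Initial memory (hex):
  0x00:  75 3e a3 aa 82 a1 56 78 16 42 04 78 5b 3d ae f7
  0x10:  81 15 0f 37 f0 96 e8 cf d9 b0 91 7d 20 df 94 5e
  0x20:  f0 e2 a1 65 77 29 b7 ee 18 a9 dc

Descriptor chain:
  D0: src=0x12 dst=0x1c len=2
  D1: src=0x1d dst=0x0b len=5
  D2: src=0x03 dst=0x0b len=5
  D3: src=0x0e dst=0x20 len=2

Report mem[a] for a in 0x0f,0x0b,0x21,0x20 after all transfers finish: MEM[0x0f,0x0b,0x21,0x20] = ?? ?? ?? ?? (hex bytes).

MEM[0x0f,0x0b,0x21,0x20] = 78 aa 78 56

[0] 0x12->0x1c len=2 : 0f 37
[1] 0x1d->0x0b len=5 : 37 94 5e f0 e2
[2] 0x03->0x0b len=5 : aa 82 a1 56 78
[3] 0x0e->0x20 len=2 : 56 78
query mem[0x0f]=0x78, mem[0x0b]=0xaa, mem[0x21]=0x78, mem[0x20]=0x56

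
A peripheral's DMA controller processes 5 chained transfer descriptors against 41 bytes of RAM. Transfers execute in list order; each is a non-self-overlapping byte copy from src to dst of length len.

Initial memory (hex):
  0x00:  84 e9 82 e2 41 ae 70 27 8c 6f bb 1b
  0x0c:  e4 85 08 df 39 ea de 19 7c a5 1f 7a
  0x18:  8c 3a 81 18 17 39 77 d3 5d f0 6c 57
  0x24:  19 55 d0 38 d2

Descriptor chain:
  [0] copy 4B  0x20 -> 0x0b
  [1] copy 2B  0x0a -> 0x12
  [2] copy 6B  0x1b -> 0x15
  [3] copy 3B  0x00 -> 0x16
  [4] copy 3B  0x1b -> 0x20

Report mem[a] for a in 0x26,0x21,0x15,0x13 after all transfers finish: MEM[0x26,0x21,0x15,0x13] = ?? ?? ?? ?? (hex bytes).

MEM[0x26,0x21,0x15,0x13] = d0 17 18 5d

  after D0: wrote 4B at 0x0b = 5df06c57
  after D1: wrote 2B at 0x12 = bb5d
  after D2: wrote 6B at 0x15 = 18173977d35d
  after D3: wrote 3B at 0x16 = 84e982
  after D4: wrote 3B at 0x20 = 181739
query mem[0x26]=0xd0, mem[0x21]=0x17, mem[0x15]=0x18, mem[0x13]=0x5d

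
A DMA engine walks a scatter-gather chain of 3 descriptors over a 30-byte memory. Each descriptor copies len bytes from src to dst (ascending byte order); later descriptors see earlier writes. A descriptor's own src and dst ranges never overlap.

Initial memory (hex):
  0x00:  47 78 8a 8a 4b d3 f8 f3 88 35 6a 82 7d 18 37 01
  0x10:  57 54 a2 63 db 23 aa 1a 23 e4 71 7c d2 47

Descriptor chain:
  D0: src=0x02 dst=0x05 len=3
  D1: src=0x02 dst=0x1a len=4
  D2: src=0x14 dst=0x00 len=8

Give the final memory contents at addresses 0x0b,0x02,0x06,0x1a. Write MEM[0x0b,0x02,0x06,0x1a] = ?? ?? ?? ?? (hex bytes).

MEM[0x0b,0x02,0x06,0x1a] = 82 aa 8a 8a

  after D0: wrote 3B at 0x05 = 8a8a4b
  after D1: wrote 4B at 0x1a = 8a8a4b8a
  after D2: wrote 8B at 0x00 = db23aa1a23e48a8a
query mem[0x0b]=0x82, mem[0x02]=0xaa, mem[0x06]=0x8a, mem[0x1a]=0x8a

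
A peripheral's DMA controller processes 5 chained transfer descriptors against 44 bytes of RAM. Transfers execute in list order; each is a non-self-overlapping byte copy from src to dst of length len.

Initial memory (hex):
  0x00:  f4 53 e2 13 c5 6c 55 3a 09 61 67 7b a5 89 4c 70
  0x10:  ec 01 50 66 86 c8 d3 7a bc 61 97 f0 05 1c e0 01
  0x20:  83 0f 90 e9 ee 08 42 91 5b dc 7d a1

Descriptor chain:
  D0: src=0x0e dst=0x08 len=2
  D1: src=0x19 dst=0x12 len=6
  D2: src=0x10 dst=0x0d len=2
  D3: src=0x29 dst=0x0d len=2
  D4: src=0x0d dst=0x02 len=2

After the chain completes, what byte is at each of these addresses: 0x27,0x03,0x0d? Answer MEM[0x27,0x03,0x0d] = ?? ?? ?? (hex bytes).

  after D0: wrote 2B at 0x08 = 4c70
  after D1: wrote 6B at 0x12 = 6197f0051ce0
  after D2: wrote 2B at 0x0d = ec01
  after D3: wrote 2B at 0x0d = dc7d
  after D4: wrote 2B at 0x02 = dc7d
query mem[0x27]=0x91, mem[0x03]=0x7d, mem[0x0d]=0xdc

MEM[0x27,0x03,0x0d] = 91 7d dc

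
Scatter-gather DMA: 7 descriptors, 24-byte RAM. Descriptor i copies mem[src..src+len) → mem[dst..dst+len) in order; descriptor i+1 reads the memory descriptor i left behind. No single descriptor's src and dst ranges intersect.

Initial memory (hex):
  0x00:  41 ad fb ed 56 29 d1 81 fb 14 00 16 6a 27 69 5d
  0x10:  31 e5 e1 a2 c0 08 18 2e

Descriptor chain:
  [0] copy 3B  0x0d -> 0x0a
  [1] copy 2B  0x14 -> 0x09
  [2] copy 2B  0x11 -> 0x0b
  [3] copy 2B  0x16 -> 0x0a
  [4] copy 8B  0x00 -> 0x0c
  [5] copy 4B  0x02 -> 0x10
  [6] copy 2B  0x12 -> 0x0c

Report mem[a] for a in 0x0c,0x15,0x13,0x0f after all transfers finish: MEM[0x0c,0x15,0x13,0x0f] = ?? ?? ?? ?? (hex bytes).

[0] 0x0d->0x0a len=3 : 27 69 5d
[1] 0x14->0x09 len=2 : c0 08
[2] 0x11->0x0b len=2 : e5 e1
[3] 0x16->0x0a len=2 : 18 2e
[4] 0x00->0x0c len=8 : 41 ad fb ed 56 29 d1 81
[5] 0x02->0x10 len=4 : fb ed 56 29
[6] 0x12->0x0c len=2 : 56 29
query mem[0x0c]=0x56, mem[0x15]=0x08, mem[0x13]=0x29, mem[0x0f]=0xed

MEM[0x0c,0x15,0x13,0x0f] = 56 08 29 ed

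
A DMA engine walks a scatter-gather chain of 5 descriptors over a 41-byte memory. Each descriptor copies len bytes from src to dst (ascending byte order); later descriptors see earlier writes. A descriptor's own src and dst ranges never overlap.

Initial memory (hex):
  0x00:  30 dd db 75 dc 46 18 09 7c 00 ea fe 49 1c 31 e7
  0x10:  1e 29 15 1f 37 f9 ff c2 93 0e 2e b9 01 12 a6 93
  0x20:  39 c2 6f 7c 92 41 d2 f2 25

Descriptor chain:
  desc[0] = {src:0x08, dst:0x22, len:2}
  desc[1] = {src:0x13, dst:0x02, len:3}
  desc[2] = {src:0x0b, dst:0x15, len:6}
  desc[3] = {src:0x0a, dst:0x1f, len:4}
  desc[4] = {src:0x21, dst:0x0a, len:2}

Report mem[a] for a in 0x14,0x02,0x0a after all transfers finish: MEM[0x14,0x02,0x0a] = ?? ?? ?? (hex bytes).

  after D0: wrote 2B at 0x22 = 7c00
  after D1: wrote 3B at 0x02 = 1f37f9
  after D2: wrote 6B at 0x15 = fe491c31e71e
  after D3: wrote 4B at 0x1f = eafe491c
  after D4: wrote 2B at 0x0a = 491c
query mem[0x14]=0x37, mem[0x02]=0x1f, mem[0x0a]=0x49

MEM[0x14,0x02,0x0a] = 37 1f 49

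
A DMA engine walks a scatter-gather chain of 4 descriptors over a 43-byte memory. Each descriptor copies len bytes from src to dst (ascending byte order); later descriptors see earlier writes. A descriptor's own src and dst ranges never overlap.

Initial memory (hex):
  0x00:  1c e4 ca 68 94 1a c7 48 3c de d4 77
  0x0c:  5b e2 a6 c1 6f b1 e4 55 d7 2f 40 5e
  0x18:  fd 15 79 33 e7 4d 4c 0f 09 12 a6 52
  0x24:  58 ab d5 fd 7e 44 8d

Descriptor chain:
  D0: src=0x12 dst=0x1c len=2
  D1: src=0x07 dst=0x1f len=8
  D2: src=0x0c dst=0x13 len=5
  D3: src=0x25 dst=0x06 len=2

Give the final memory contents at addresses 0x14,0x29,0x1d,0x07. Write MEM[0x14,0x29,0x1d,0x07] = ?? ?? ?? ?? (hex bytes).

D0: mem[0x1c..0x1d] <- [e4 55]
D1: mem[0x1f..0x26] <- [48 3c de d4 77 5b e2 a6]
D2: mem[0x13..0x17] <- [5b e2 a6 c1 6f]
D3: mem[0x06..0x07] <- [e2 a6]
query mem[0x14]=0xe2, mem[0x29]=0x44, mem[0x1d]=0x55, mem[0x07]=0xa6

MEM[0x14,0x29,0x1d,0x07] = e2 44 55 a6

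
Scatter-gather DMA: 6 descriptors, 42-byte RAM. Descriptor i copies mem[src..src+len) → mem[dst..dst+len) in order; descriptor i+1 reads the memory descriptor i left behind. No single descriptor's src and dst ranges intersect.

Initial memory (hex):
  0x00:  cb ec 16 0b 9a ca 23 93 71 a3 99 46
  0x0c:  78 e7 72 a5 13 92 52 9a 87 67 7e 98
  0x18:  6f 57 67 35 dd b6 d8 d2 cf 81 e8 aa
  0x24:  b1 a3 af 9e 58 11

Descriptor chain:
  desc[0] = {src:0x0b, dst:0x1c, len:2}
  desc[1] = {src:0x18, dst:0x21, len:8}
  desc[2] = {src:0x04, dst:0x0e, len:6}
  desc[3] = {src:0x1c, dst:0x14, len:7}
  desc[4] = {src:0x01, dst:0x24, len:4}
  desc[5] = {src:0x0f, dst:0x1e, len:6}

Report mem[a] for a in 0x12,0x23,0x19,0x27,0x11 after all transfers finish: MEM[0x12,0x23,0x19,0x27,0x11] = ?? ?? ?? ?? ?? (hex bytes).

[0] 0x0b->0x1c len=2 : 46 78
[1] 0x18->0x21 len=8 : 6f 57 67 35 46 78 d8 d2
[2] 0x04->0x0e len=6 : 9a ca 23 93 71 a3
[3] 0x1c->0x14 len=7 : 46 78 d8 d2 cf 6f 57
[4] 0x01->0x24 len=4 : ec 16 0b 9a
[5] 0x0f->0x1e len=6 : ca 23 93 71 a3 46
query mem[0x12]=0x71, mem[0x23]=0x46, mem[0x19]=0x6f, mem[0x27]=0x9a, mem[0x11]=0x93

MEM[0x12,0x23,0x19,0x27,0x11] = 71 46 6f 9a 93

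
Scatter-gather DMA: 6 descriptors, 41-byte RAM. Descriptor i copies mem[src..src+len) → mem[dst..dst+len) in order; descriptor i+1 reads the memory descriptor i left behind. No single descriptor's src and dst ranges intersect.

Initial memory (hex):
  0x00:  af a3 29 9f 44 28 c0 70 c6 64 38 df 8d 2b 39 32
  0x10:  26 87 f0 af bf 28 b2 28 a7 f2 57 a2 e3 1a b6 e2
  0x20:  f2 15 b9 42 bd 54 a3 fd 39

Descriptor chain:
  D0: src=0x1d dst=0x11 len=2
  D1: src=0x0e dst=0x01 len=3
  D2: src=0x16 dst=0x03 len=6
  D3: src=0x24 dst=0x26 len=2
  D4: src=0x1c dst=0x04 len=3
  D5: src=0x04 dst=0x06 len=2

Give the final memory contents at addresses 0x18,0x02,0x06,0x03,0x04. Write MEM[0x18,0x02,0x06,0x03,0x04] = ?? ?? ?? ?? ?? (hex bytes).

#0 dst[0x11+2] := {0x1a,0xb6}
#1 dst[0x01+3] := {0x39,0x32,0x26}
#2 dst[0x03+6] := {0xb2,0x28,0xa7,0xf2,0x57,0xa2}
#3 dst[0x26+2] := {0xbd,0x54}
#4 dst[0x04+3] := {0xe3,0x1a,0xb6}
#5 dst[0x06+2] := {0xe3,0x1a}
query mem[0x18]=0xa7, mem[0x02]=0x32, mem[0x06]=0xe3, mem[0x03]=0xb2, mem[0x04]=0xe3

MEM[0x18,0x02,0x06,0x03,0x04] = a7 32 e3 b2 e3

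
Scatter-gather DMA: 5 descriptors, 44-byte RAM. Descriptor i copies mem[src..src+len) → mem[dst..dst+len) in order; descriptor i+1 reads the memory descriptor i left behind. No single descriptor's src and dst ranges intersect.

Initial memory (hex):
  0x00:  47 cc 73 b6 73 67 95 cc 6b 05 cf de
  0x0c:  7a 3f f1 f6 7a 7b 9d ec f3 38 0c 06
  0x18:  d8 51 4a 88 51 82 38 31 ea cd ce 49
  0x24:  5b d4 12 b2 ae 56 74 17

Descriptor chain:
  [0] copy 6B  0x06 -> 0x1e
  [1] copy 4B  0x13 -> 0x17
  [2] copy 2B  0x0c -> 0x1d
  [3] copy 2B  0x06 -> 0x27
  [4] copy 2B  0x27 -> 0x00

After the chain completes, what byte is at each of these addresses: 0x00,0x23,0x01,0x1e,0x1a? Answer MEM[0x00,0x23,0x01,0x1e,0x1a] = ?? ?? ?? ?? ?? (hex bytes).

[0] 0x06->0x1e len=6 : 95 cc 6b 05 cf de
[1] 0x13->0x17 len=4 : ec f3 38 0c
[2] 0x0c->0x1d len=2 : 7a 3f
[3] 0x06->0x27 len=2 : 95 cc
[4] 0x27->0x00 len=2 : 95 cc
query mem[0x00]=0x95, mem[0x23]=0xde, mem[0x01]=0xcc, mem[0x1e]=0x3f, mem[0x1a]=0x0c

MEM[0x00,0x23,0x01,0x1e,0x1a] = 95 de cc 3f 0c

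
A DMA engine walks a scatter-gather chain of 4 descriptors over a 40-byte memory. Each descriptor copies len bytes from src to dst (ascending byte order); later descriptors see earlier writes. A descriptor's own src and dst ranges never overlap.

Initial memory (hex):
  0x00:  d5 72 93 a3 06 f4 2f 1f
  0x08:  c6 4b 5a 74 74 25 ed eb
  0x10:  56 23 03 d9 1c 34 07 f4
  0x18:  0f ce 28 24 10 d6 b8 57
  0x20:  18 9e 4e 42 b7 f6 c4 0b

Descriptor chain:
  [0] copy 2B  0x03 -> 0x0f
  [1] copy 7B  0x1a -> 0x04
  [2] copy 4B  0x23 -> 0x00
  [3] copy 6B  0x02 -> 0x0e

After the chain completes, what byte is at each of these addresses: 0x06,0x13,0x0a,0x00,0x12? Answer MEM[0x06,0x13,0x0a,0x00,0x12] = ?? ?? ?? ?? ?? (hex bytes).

#0 dst[0x0f+2] := {0xa3,0x06}
#1 dst[0x04+7] := {0x28,0x24,0x10,0xd6,0xb8,0x57,0x18}
#2 dst[0x00+4] := {0x42,0xb7,0xf6,0xc4}
#3 dst[0x0e+6] := {0xf6,0xc4,0x28,0x24,0x10,0xd6}
query mem[0x06]=0x10, mem[0x13]=0xd6, mem[0x0a]=0x18, mem[0x00]=0x42, mem[0x12]=0x10

MEM[0x06,0x13,0x0a,0x00,0x12] = 10 d6 18 42 10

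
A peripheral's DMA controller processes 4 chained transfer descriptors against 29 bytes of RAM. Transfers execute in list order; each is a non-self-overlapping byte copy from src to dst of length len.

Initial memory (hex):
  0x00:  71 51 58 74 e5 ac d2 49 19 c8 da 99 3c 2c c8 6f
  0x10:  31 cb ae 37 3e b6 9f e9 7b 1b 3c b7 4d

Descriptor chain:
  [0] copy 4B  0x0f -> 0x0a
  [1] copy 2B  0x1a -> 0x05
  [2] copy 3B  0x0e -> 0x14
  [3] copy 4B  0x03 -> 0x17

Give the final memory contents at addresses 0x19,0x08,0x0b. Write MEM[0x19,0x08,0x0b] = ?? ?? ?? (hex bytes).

[0] 0x0f->0x0a len=4 : 6f 31 cb ae
[1] 0x1a->0x05 len=2 : 3c b7
[2] 0x0e->0x14 len=3 : c8 6f 31
[3] 0x03->0x17 len=4 : 74 e5 3c b7
query mem[0x19]=0x3c, mem[0x08]=0x19, mem[0x0b]=0x31

MEM[0x19,0x08,0x0b] = 3c 19 31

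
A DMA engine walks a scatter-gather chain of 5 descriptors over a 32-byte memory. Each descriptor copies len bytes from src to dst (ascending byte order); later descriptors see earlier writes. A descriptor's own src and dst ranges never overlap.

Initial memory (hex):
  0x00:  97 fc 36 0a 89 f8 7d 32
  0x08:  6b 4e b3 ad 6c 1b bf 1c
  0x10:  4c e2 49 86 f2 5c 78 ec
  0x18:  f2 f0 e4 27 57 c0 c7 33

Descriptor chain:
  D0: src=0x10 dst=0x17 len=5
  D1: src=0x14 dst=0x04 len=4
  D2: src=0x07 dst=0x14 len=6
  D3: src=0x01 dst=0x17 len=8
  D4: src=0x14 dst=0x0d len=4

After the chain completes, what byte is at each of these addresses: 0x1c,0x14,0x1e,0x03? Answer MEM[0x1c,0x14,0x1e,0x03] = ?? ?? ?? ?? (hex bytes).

D0: mem[0x17..0x1b] <- [4c e2 49 86 f2]
D1: mem[0x04..0x07] <- [f2 5c 78 4c]
D2: mem[0x14..0x19] <- [4c 6b 4e b3 ad 6c]
D3: mem[0x17..0x1e] <- [fc 36 0a f2 5c 78 4c 6b]
D4: mem[0x0d..0x10] <- [4c 6b 4e fc]
query mem[0x1c]=0x78, mem[0x14]=0x4c, mem[0x1e]=0x6b, mem[0x03]=0x0a

MEM[0x1c,0x14,0x1e,0x03] = 78 4c 6b 0a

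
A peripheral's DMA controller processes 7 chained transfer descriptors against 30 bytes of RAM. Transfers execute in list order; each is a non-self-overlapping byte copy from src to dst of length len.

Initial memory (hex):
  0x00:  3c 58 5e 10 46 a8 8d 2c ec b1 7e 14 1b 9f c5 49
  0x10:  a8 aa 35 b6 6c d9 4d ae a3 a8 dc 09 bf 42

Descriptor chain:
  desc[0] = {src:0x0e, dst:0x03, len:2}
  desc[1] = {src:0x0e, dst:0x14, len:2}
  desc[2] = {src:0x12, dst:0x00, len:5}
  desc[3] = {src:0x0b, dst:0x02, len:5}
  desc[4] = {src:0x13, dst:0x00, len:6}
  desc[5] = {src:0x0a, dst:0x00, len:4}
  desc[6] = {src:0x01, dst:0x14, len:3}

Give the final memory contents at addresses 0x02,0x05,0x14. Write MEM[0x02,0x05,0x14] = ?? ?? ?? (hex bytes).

D0: mem[0x03..0x04] <- [c5 49]
D1: mem[0x14..0x15] <- [c5 49]
D2: mem[0x00..0x04] <- [35 b6 c5 49 4d]
D3: mem[0x02..0x06] <- [14 1b 9f c5 49]
D4: mem[0x00..0x05] <- [b6 c5 49 4d ae a3]
D5: mem[0x00..0x03] <- [7e 14 1b 9f]
D6: mem[0x14..0x16] <- [14 1b 9f]
query mem[0x02]=0x1b, mem[0x05]=0xa3, mem[0x14]=0x14

MEM[0x02,0x05,0x14] = 1b a3 14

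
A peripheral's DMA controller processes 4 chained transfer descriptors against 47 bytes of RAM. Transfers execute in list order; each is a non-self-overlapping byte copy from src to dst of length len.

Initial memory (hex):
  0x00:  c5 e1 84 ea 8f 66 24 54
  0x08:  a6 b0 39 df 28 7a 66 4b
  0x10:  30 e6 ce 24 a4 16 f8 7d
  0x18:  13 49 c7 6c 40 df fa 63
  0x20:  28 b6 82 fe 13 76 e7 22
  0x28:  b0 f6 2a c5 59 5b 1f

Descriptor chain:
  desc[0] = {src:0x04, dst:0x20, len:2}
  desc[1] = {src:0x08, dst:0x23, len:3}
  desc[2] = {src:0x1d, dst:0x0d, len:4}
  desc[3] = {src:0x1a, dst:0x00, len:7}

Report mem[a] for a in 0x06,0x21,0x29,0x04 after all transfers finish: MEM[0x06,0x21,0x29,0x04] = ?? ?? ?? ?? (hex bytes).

MEM[0x06,0x21,0x29,0x04] = 8f 66 f6 fa

#0 dst[0x20+2] := {0x8f,0x66}
#1 dst[0x23+3] := {0xa6,0xb0,0x39}
#2 dst[0x0d+4] := {0xdf,0xfa,0x63,0x8f}
#3 dst[0x00+7] := {0xc7,0x6c,0x40,0xdf,0xfa,0x63,0x8f}
query mem[0x06]=0x8f, mem[0x21]=0x66, mem[0x29]=0xf6, mem[0x04]=0xfa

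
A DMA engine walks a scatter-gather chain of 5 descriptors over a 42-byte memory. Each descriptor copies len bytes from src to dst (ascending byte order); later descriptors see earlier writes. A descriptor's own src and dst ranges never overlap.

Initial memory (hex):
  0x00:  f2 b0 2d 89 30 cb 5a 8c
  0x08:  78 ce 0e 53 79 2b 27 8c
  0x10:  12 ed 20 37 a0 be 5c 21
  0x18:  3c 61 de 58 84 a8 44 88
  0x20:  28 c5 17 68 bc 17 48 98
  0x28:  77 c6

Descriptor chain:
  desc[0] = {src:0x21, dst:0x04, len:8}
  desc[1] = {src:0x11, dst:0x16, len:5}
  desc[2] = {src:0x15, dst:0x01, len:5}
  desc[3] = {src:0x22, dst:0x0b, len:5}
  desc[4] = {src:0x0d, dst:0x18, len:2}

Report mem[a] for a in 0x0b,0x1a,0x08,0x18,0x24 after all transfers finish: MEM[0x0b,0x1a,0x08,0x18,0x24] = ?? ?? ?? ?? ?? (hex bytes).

#0 dst[0x04+8] := {0xc5,0x17,0x68,0xbc,0x17,0x48,0x98,0x77}
#1 dst[0x16+5] := {0xed,0x20,0x37,0xa0,0xbe}
#2 dst[0x01+5] := {0xbe,0xed,0x20,0x37,0xa0}
#3 dst[0x0b+5] := {0x17,0x68,0xbc,0x17,0x48}
#4 dst[0x18+2] := {0xbc,0x17}
query mem[0x0b]=0x17, mem[0x1a]=0xbe, mem[0x08]=0x17, mem[0x18]=0xbc, mem[0x24]=0xbc

MEM[0x0b,0x1a,0x08,0x18,0x24] = 17 be 17 bc bc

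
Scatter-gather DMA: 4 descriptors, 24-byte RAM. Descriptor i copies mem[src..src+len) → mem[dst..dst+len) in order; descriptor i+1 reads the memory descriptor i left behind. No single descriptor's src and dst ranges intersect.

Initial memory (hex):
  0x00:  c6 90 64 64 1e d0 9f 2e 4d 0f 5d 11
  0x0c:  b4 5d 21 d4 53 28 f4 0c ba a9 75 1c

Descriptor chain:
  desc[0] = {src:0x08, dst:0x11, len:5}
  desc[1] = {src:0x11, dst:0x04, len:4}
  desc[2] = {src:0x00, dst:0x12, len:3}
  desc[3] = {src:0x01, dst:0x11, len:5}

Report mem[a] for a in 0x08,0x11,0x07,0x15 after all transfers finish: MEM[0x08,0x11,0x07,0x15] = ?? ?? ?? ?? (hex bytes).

[0] 0x08->0x11 len=5 : 4d 0f 5d 11 b4
[1] 0x11->0x04 len=4 : 4d 0f 5d 11
[2] 0x00->0x12 len=3 : c6 90 64
[3] 0x01->0x11 len=5 : 90 64 64 4d 0f
query mem[0x08]=0x4d, mem[0x11]=0x90, mem[0x07]=0x11, mem[0x15]=0x0f

MEM[0x08,0x11,0x07,0x15] = 4d 90 11 0f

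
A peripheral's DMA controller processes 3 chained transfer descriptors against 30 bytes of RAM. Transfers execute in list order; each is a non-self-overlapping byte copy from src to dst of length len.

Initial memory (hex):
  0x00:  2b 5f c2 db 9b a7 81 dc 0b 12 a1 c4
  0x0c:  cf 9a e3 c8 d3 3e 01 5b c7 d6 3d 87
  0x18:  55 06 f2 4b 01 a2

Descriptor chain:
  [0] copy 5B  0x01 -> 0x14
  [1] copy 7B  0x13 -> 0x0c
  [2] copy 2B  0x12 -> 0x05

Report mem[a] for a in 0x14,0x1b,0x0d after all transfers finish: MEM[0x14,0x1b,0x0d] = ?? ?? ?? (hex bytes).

[0] 0x01->0x14 len=5 : 5f c2 db 9b a7
[1] 0x13->0x0c len=7 : 5b 5f c2 db 9b a7 06
[2] 0x12->0x05 len=2 : 06 5b
query mem[0x14]=0x5f, mem[0x1b]=0x4b, mem[0x0d]=0x5f

MEM[0x14,0x1b,0x0d] = 5f 4b 5f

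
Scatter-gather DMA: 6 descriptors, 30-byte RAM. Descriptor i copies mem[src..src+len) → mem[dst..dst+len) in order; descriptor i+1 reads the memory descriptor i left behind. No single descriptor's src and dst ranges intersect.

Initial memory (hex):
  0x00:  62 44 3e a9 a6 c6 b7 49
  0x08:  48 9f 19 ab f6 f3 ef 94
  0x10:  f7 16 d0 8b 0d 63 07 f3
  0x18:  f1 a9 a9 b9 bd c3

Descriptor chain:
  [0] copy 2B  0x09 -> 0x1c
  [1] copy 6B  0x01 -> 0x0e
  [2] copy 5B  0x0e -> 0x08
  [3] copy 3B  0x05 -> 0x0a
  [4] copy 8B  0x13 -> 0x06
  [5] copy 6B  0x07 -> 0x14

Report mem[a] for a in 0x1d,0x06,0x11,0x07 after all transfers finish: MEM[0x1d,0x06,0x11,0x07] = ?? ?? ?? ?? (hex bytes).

D0: mem[0x1c..0x1d] <- [9f 19]
D1: mem[0x0e..0x13] <- [44 3e a9 a6 c6 b7]
D2: mem[0x08..0x0c] <- [44 3e a9 a6 c6]
D3: mem[0x0a..0x0c] <- [c6 b7 49]
D4: mem[0x06..0x0d] <- [b7 0d 63 07 f3 f1 a9 a9]
D5: mem[0x14..0x19] <- [0d 63 07 f3 f1 a9]
query mem[0x1d]=0x19, mem[0x06]=0xb7, mem[0x11]=0xa6, mem[0x07]=0x0d

MEM[0x1d,0x06,0x11,0x07] = 19 b7 a6 0d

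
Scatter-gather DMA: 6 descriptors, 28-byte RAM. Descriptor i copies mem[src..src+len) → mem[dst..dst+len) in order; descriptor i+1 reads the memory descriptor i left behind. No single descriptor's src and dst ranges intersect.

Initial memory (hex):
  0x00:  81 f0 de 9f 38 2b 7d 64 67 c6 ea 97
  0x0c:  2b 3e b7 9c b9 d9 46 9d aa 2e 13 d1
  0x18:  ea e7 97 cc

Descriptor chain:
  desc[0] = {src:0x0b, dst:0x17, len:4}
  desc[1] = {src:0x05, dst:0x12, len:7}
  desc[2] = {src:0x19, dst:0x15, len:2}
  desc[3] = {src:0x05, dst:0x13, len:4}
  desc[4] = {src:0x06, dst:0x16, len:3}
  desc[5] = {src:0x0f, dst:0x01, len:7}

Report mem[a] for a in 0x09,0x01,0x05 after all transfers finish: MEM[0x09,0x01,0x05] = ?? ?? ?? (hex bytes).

#0 dst[0x17+4] := {0x97,0x2b,0x3e,0xb7}
#1 dst[0x12+7] := {0x2b,0x7d,0x64,0x67,0xc6,0xea,0x97}
#2 dst[0x15+2] := {0x3e,0xb7}
#3 dst[0x13+4] := {0x2b,0x7d,0x64,0x67}
#4 dst[0x16+3] := {0x7d,0x64,0x67}
#5 dst[0x01+7] := {0x9c,0xb9,0xd9,0x2b,0x2b,0x7d,0x64}
query mem[0x09]=0xc6, mem[0x01]=0x9c, mem[0x05]=0x2b

MEM[0x09,0x01,0x05] = c6 9c 2b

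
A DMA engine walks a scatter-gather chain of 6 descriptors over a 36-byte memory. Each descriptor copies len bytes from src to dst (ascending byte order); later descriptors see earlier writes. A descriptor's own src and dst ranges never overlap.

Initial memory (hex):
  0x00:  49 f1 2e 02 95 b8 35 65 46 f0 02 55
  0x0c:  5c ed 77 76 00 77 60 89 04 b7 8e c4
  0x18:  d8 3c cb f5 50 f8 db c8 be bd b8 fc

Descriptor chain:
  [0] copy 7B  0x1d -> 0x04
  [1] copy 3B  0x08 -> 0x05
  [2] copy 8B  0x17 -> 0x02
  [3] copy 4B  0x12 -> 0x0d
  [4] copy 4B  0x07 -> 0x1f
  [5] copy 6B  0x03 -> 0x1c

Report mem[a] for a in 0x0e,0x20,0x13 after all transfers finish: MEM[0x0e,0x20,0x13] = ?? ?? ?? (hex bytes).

MEM[0x0e,0x20,0x13] = 89 50 89

#0 dst[0x04+7] := {0xf8,0xdb,0xc8,0xbe,0xbd,0xb8,0xfc}
#1 dst[0x05+3] := {0xbd,0xb8,0xfc}
#2 dst[0x02+8] := {0xc4,0xd8,0x3c,0xcb,0xf5,0x50,0xf8,0xdb}
#3 dst[0x0d+4] := {0x60,0x89,0x04,0xb7}
#4 dst[0x1f+4] := {0x50,0xf8,0xdb,0xfc}
#5 dst[0x1c+6] := {0xd8,0x3c,0xcb,0xf5,0x50,0xf8}
query mem[0x0e]=0x89, mem[0x20]=0x50, mem[0x13]=0x89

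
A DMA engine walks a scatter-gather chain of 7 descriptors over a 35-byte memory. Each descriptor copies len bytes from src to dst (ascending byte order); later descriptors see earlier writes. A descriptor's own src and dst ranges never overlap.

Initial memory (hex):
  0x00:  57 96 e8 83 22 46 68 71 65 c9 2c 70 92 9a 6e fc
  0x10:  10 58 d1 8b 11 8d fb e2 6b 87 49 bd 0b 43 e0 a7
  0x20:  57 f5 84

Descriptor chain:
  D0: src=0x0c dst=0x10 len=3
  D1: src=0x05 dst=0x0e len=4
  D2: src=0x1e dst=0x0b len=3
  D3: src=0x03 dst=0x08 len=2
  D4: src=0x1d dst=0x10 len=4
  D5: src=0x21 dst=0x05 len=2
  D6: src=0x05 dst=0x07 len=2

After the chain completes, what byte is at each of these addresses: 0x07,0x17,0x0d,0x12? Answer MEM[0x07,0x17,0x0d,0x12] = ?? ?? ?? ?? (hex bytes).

MEM[0x07,0x17,0x0d,0x12] = f5 e2 57 a7

  after D0: wrote 3B at 0x10 = 929a6e
  after D1: wrote 4B at 0x0e = 46687165
  after D2: wrote 3B at 0x0b = e0a757
  after D3: wrote 2B at 0x08 = 8322
  after D4: wrote 4B at 0x10 = 43e0a757
  after D5: wrote 2B at 0x05 = f584
  after D6: wrote 2B at 0x07 = f584
query mem[0x07]=0xf5, mem[0x17]=0xe2, mem[0x0d]=0x57, mem[0x12]=0xa7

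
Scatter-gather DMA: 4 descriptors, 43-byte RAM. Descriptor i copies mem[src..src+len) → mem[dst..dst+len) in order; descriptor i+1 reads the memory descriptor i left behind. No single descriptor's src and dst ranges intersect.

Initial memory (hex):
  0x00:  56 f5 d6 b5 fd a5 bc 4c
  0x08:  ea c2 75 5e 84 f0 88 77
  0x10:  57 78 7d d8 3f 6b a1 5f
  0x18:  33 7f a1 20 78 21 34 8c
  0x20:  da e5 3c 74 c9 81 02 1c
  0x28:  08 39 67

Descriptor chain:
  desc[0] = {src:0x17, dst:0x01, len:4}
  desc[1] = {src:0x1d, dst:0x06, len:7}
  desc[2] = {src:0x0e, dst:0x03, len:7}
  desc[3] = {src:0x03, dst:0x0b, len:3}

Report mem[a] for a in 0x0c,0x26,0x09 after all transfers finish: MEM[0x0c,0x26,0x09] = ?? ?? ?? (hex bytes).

MEM[0x0c,0x26,0x09] = 77 02 3f

D0: mem[0x01..0x04] <- [5f 33 7f a1]
D1: mem[0x06..0x0c] <- [21 34 8c da e5 3c 74]
D2: mem[0x03..0x09] <- [88 77 57 78 7d d8 3f]
D3: mem[0x0b..0x0d] <- [88 77 57]
query mem[0x0c]=0x77, mem[0x26]=0x02, mem[0x09]=0x3f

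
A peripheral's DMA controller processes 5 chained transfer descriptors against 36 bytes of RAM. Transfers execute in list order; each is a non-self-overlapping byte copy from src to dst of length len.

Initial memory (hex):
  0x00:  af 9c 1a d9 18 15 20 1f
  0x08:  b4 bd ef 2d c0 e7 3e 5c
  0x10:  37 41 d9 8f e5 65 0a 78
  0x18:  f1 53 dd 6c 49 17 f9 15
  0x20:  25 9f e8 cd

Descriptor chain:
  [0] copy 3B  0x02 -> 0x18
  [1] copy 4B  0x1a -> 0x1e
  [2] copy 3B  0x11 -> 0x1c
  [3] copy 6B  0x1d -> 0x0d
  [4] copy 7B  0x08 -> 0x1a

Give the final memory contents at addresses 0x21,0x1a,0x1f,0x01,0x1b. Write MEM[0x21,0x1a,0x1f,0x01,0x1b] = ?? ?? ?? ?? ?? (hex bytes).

MEM[0x21,0x1a,0x1f,0x01,0x1b] = 17 b4 d9 9c bd

D0: mem[0x18..0x1a] <- [1a d9 18]
D1: mem[0x1e..0x21] <- [18 6c 49 17]
D2: mem[0x1c..0x1e] <- [41 d9 8f]
D3: mem[0x0d..0x12] <- [d9 8f 6c 49 17 e8]
D4: mem[0x1a..0x20] <- [b4 bd ef 2d c0 d9 8f]
query mem[0x21]=0x17, mem[0x1a]=0xb4, mem[0x1f]=0xd9, mem[0x01]=0x9c, mem[0x1b]=0xbd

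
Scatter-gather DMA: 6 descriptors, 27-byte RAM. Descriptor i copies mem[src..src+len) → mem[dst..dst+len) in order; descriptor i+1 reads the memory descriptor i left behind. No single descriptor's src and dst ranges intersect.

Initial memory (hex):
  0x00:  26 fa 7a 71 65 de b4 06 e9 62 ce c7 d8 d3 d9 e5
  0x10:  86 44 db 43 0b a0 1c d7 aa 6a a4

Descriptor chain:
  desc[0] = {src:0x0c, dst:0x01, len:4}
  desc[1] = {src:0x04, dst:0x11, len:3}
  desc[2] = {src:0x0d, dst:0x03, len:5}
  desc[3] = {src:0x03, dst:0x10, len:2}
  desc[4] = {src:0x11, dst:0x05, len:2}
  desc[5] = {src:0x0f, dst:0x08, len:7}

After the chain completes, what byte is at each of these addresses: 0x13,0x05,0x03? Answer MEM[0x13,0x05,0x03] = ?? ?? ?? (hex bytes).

#0 dst[0x01+4] := {0xd8,0xd3,0xd9,0xe5}
#1 dst[0x11+3] := {0xe5,0xde,0xb4}
#2 dst[0x03+5] := {0xd3,0xd9,0xe5,0x86,0xe5}
#3 dst[0x10+2] := {0xd3,0xd9}
#4 dst[0x05+2] := {0xd9,0xde}
#5 dst[0x08+7] := {0xe5,0xd3,0xd9,0xde,0xb4,0x0b,0xa0}
query mem[0x13]=0xb4, mem[0x05]=0xd9, mem[0x03]=0xd3

MEM[0x13,0x05,0x03] = b4 d9 d3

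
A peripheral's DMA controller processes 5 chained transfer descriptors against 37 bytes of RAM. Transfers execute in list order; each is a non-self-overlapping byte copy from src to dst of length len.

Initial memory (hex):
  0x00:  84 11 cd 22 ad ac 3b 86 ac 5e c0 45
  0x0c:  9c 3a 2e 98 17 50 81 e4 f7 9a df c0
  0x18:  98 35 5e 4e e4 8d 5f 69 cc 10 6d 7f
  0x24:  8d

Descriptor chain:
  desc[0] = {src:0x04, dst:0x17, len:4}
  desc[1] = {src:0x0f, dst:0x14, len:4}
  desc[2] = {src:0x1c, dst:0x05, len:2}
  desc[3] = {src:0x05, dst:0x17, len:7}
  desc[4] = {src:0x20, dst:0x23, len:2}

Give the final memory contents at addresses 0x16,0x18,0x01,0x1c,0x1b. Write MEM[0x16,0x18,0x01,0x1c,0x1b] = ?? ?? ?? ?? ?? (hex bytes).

[0] 0x04->0x17 len=4 : ad ac 3b 86
[1] 0x0f->0x14 len=4 : 98 17 50 81
[2] 0x1c->0x05 len=2 : e4 8d
[3] 0x05->0x17 len=7 : e4 8d 86 ac 5e c0 45
[4] 0x20->0x23 len=2 : cc 10
query mem[0x16]=0x50, mem[0x18]=0x8d, mem[0x01]=0x11, mem[0x1c]=0xc0, mem[0x1b]=0x5e

MEM[0x16,0x18,0x01,0x1c,0x1b] = 50 8d 11 c0 5e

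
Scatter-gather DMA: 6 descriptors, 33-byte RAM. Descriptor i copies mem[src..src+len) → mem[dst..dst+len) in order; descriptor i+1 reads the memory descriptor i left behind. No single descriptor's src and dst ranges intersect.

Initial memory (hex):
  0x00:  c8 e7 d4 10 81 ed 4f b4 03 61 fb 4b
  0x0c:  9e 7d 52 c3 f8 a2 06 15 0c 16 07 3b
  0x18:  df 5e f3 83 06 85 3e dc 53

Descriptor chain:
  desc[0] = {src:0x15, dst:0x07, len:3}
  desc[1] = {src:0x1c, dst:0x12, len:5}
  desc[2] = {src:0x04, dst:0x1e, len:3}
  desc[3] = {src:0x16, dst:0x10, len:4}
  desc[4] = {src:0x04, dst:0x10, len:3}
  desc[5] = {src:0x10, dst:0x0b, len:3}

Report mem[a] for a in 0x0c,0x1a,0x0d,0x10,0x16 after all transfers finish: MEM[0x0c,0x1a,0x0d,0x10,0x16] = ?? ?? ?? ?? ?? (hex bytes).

[0] 0x15->0x07 len=3 : 16 07 3b
[1] 0x1c->0x12 len=5 : 06 85 3e dc 53
[2] 0x04->0x1e len=3 : 81 ed 4f
[3] 0x16->0x10 len=4 : 53 3b df 5e
[4] 0x04->0x10 len=3 : 81 ed 4f
[5] 0x10->0x0b len=3 : 81 ed 4f
query mem[0x0c]=0xed, mem[0x1a]=0xf3, mem[0x0d]=0x4f, mem[0x10]=0x81, mem[0x16]=0x53

MEM[0x0c,0x1a,0x0d,0x10,0x16] = ed f3 4f 81 53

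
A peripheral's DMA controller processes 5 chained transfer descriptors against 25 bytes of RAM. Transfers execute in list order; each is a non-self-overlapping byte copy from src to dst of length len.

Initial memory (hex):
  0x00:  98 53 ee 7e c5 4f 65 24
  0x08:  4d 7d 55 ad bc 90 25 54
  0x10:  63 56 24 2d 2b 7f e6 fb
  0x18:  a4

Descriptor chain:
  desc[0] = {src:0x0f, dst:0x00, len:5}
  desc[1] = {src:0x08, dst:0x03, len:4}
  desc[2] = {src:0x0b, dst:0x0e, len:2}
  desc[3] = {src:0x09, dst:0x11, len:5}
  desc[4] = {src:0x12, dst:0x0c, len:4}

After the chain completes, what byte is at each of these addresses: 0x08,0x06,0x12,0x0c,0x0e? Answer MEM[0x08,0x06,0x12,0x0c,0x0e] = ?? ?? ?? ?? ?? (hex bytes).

D0: mem[0x00..0x04] <- [54 63 56 24 2d]
D1: mem[0x03..0x06] <- [4d 7d 55 ad]
D2: mem[0x0e..0x0f] <- [ad bc]
D3: mem[0x11..0x15] <- [7d 55 ad bc 90]
D4: mem[0x0c..0x0f] <- [55 ad bc 90]
query mem[0x08]=0x4d, mem[0x06]=0xad, mem[0x12]=0x55, mem[0x0c]=0x55, mem[0x0e]=0xbc

MEM[0x08,0x06,0x12,0x0c,0x0e] = 4d ad 55 55 bc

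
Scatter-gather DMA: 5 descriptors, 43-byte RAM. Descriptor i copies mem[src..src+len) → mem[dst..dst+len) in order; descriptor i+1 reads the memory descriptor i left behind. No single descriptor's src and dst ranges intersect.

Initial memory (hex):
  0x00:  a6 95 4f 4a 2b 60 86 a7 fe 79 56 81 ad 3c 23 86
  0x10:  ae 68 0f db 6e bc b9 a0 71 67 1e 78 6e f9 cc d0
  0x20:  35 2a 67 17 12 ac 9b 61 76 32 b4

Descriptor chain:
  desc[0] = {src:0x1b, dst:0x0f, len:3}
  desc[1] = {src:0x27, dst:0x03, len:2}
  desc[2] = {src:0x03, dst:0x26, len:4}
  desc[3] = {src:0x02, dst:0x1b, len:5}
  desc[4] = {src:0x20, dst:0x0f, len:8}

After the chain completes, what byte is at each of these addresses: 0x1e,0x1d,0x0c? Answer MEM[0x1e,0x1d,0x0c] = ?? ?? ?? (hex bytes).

MEM[0x1e,0x1d,0x0c] = 60 76 ad

D0: mem[0x0f..0x11] <- [78 6e f9]
D1: mem[0x03..0x04] <- [61 76]
D2: mem[0x26..0x29] <- [61 76 60 86]
D3: mem[0x1b..0x1f] <- [4f 61 76 60 86]
D4: mem[0x0f..0x16] <- [35 2a 67 17 12 ac 61 76]
query mem[0x1e]=0x60, mem[0x1d]=0x76, mem[0x0c]=0xad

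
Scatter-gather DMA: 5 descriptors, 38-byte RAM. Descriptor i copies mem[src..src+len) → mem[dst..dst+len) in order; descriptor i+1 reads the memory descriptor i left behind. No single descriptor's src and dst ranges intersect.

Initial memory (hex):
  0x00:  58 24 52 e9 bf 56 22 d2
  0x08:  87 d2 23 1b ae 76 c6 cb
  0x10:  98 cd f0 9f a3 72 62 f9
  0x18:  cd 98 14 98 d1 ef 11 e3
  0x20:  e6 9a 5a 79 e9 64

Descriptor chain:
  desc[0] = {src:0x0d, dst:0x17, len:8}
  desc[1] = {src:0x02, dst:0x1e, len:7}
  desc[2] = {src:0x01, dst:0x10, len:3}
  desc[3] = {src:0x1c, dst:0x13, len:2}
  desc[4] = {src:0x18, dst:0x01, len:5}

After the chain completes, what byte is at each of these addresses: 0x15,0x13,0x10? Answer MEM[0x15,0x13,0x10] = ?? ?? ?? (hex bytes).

MEM[0x15,0x13,0x10] = 72 f0 24

  after D0: wrote 8B at 0x17 = 76c6cb98cdf09fa3
  after D1: wrote 7B at 0x1e = 52e9bf5622d287
  after D2: wrote 3B at 0x10 = 2452e9
  after D3: wrote 2B at 0x13 = f09f
  after D4: wrote 5B at 0x01 = c6cb98cdf0
query mem[0x15]=0x72, mem[0x13]=0xf0, mem[0x10]=0x24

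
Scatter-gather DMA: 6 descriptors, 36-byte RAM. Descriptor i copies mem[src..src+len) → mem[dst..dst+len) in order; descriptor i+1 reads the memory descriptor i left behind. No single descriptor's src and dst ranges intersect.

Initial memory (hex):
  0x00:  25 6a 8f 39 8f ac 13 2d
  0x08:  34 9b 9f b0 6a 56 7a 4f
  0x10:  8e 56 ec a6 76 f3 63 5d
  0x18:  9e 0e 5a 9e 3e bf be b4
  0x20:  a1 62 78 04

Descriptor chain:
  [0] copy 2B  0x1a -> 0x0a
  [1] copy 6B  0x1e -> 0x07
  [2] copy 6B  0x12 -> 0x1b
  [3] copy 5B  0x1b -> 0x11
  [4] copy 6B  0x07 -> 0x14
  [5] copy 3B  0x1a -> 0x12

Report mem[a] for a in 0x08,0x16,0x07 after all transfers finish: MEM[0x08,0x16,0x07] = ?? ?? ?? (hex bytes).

  after D0: wrote 2B at 0x0a = 5a9e
  after D1: wrote 6B at 0x07 = beb4a1627804
  after D2: wrote 6B at 0x1b = eca676f3635d
  after D3: wrote 5B at 0x11 = eca676f363
  after D4: wrote 6B at 0x14 = beb4a1627804
  after D5: wrote 3B at 0x12 = 5aeca6
query mem[0x08]=0xb4, mem[0x16]=0xa1, mem[0x07]=0xbe

MEM[0x08,0x16,0x07] = b4 a1 be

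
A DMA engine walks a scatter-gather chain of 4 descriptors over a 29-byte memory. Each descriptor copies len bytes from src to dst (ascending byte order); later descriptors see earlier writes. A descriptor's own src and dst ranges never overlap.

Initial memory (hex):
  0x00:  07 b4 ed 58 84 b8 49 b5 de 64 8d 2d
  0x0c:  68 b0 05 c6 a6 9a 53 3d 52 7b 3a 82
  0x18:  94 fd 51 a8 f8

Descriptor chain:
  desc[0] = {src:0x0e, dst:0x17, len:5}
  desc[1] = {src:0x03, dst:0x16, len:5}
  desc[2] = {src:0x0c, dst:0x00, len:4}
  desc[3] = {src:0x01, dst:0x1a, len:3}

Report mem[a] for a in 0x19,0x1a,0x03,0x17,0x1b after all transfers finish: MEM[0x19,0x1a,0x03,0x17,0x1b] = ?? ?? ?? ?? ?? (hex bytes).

MEM[0x19,0x1a,0x03,0x17,0x1b] = 49 b0 c6 84 05

[0] 0x0e->0x17 len=5 : 05 c6 a6 9a 53
[1] 0x03->0x16 len=5 : 58 84 b8 49 b5
[2] 0x0c->0x00 len=4 : 68 b0 05 c6
[3] 0x01->0x1a len=3 : b0 05 c6
query mem[0x19]=0x49, mem[0x1a]=0xb0, mem[0x03]=0xc6, mem[0x17]=0x84, mem[0x1b]=0x05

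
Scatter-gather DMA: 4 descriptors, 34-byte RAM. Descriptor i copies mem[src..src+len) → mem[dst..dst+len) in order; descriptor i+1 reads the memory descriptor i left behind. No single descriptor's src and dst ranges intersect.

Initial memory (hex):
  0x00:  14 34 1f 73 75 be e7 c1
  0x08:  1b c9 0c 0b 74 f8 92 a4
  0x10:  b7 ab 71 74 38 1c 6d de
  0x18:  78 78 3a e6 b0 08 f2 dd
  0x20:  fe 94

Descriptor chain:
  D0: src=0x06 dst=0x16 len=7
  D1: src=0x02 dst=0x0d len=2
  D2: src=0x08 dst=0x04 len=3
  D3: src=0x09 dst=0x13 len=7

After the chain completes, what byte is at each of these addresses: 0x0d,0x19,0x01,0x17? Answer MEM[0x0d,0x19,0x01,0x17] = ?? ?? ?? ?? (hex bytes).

MEM[0x0d,0x19,0x01,0x17] = 1f a4 34 1f

#0 dst[0x16+7] := {0xe7,0xc1,0x1b,0xc9,0x0c,0x0b,0x74}
#1 dst[0x0d+2] := {0x1f,0x73}
#2 dst[0x04+3] := {0x1b,0xc9,0x0c}
#3 dst[0x13+7] := {0xc9,0x0c,0x0b,0x74,0x1f,0x73,0xa4}
query mem[0x0d]=0x1f, mem[0x19]=0xa4, mem[0x01]=0x34, mem[0x17]=0x1f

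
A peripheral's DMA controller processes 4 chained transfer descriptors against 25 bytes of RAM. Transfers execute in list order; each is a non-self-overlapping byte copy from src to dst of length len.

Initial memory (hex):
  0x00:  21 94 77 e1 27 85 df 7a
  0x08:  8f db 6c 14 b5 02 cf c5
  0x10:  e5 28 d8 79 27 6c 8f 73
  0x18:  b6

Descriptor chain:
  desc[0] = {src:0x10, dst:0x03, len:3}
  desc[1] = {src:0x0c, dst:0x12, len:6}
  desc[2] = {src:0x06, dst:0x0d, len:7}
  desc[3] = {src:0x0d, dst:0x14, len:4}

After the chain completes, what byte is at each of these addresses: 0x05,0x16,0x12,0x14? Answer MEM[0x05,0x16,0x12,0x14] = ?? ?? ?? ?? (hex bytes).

MEM[0x05,0x16,0x12,0x14] = d8 8f 14 df

#0 dst[0x03+3] := {0xe5,0x28,0xd8}
#1 dst[0x12+6] := {0xb5,0x02,0xcf,0xc5,0xe5,0x28}
#2 dst[0x0d+7] := {0xdf,0x7a,0x8f,0xdb,0x6c,0x14,0xb5}
#3 dst[0x14+4] := {0xdf,0x7a,0x8f,0xdb}
query mem[0x05]=0xd8, mem[0x16]=0x8f, mem[0x12]=0x14, mem[0x14]=0xdf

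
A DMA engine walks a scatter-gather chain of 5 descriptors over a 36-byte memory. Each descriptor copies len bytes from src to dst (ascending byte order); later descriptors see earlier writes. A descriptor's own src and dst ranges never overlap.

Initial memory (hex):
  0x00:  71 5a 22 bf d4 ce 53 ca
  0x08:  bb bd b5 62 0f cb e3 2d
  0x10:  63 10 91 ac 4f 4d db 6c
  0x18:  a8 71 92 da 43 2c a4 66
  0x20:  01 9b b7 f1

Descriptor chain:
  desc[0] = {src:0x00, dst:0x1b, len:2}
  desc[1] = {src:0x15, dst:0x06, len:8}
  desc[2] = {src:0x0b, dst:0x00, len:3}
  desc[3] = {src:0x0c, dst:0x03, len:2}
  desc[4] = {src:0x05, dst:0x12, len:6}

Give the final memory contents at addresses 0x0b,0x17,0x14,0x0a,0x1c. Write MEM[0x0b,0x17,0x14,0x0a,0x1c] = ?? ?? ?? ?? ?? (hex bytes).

D0: mem[0x1b..0x1c] <- [71 5a]
D1: mem[0x06..0x0d] <- [4d db 6c a8 71 92 71 5a]
D2: mem[0x00..0x02] <- [92 71 5a]
D3: mem[0x03..0x04] <- [71 5a]
D4: mem[0x12..0x17] <- [ce 4d db 6c a8 71]
query mem[0x0b]=0x92, mem[0x17]=0x71, mem[0x14]=0xdb, mem[0x0a]=0x71, mem[0x1c]=0x5a

MEM[0x0b,0x17,0x14,0x0a,0x1c] = 92 71 db 71 5a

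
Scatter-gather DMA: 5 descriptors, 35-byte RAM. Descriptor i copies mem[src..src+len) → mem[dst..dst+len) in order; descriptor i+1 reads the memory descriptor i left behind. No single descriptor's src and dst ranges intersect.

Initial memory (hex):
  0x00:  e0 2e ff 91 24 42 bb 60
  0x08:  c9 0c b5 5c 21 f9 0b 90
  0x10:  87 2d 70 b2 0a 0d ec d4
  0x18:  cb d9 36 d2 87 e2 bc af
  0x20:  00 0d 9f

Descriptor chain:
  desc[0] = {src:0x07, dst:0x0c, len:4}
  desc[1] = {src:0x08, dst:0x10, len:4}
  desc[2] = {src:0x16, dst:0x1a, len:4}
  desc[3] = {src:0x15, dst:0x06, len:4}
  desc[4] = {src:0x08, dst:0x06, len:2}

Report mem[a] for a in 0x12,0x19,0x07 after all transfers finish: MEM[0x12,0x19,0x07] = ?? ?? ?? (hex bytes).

  after D0: wrote 4B at 0x0c = 60c90cb5
  after D1: wrote 4B at 0x10 = c90cb55c
  after D2: wrote 4B at 0x1a = ecd4cbd9
  after D3: wrote 4B at 0x06 = 0decd4cb
  after D4: wrote 2B at 0x06 = d4cb
query mem[0x12]=0xb5, mem[0x19]=0xd9, mem[0x07]=0xcb

MEM[0x12,0x19,0x07] = b5 d9 cb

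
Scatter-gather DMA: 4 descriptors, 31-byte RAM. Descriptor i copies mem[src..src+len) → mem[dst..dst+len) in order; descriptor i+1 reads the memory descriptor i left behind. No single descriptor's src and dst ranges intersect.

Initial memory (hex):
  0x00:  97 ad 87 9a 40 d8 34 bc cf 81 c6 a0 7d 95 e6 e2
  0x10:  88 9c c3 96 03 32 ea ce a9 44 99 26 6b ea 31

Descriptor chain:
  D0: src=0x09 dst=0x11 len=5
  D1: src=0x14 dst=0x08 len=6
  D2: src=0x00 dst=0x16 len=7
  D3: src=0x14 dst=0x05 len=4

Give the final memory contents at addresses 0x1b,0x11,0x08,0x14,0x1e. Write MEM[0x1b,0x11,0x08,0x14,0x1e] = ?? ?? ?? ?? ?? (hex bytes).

MEM[0x1b,0x11,0x08,0x14,0x1e] = d8 81 ad 7d 31

  after D0: wrote 5B at 0x11 = 81c6a07d95
  after D1: wrote 6B at 0x08 = 7d95eacea944
  after D2: wrote 7B at 0x16 = 97ad879a40d834
  after D3: wrote 4B at 0x05 = 7d9597ad
query mem[0x1b]=0xd8, mem[0x11]=0x81, mem[0x08]=0xad, mem[0x14]=0x7d, mem[0x1e]=0x31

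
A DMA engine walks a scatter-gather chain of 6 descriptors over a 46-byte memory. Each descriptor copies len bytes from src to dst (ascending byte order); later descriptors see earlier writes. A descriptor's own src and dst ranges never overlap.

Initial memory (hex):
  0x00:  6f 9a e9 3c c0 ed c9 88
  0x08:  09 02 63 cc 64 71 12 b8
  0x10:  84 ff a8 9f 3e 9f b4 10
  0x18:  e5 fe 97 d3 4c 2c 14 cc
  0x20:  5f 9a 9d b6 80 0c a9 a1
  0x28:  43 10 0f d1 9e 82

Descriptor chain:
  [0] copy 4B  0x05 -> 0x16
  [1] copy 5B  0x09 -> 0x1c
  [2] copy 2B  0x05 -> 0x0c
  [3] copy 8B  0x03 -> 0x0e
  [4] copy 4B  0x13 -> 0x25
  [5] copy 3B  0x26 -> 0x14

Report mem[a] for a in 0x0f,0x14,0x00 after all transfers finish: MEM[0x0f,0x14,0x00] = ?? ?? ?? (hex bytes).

MEM[0x0f,0x14,0x00] = c0 02 6f

#0 dst[0x16+4] := {0xed,0xc9,0x88,0x09}
#1 dst[0x1c+5] := {0x02,0x63,0xcc,0x64,0x71}
#2 dst[0x0c+2] := {0xed,0xc9}
#3 dst[0x0e+8] := {0x3c,0xc0,0xed,0xc9,0x88,0x09,0x02,0x63}
#4 dst[0x25+4] := {0x09,0x02,0x63,0xed}
#5 dst[0x14+3] := {0x02,0x63,0xed}
query mem[0x0f]=0xc0, mem[0x14]=0x02, mem[0x00]=0x6f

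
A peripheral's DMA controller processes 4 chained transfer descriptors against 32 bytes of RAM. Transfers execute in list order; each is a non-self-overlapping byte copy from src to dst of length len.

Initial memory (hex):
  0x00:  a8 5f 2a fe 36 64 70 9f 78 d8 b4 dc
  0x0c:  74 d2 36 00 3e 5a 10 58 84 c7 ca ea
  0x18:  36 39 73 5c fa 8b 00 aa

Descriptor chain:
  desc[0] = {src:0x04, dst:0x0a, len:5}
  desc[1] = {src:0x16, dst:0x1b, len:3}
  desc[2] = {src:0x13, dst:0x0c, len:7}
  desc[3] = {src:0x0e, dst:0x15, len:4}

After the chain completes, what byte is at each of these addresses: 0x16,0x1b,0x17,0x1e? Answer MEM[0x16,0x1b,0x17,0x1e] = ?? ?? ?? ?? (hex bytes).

MEM[0x16,0x1b,0x17,0x1e] = ca ca ea 00

[0] 0x04->0x0a len=5 : 36 64 70 9f 78
[1] 0x16->0x1b len=3 : ca ea 36
[2] 0x13->0x0c len=7 : 58 84 c7 ca ea 36 39
[3] 0x0e->0x15 len=4 : c7 ca ea 36
query mem[0x16]=0xca, mem[0x1b]=0xca, mem[0x17]=0xea, mem[0x1e]=0x00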